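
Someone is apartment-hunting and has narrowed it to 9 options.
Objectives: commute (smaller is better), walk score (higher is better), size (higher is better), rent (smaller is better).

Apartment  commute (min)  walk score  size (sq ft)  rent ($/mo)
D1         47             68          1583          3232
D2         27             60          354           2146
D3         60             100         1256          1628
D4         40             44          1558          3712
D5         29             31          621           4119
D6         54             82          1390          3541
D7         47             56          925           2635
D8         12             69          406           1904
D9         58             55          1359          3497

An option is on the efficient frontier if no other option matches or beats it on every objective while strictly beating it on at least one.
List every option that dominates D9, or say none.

D1

D1: commute 47≤58, walk score 68≥55, size 1583≥1359, rent 3232≤3497 — dominates D9.
Others (D2, D3, D4, D5, D6, D7, D8) are each worse than D9 on at least one objective.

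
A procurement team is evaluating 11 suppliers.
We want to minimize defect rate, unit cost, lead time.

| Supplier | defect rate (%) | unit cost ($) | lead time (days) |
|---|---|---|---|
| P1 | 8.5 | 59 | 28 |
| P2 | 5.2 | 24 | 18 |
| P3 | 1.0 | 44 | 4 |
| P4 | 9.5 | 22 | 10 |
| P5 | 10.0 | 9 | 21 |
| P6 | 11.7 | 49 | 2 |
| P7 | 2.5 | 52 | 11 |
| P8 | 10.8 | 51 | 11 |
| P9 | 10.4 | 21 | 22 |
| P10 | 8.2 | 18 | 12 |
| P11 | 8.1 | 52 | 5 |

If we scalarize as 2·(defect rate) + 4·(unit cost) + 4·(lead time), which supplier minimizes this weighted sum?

P10

P1: 2·8.5 + 4·59 + 4·28 = 365.0
P2: 2·5.2 + 4·24 + 4·18 = 178.4
P3: 2·1.0 + 4·44 + 4·4 = 194.0
P4: 2·9.5 + 4·22 + 4·10 = 147.0
P5: 2·10.0 + 4·9 + 4·21 = 140.0
P6: 2·11.7 + 4·49 + 4·2 = 227.4
P7: 2·2.5 + 4·52 + 4·11 = 257.0
P8: 2·10.8 + 4·51 + 4·11 = 269.6
P9: 2·10.4 + 4·21 + 4·22 = 192.8
P10: 2·8.2 + 4·18 + 4·12 = 136.4
P11: 2·8.1 + 4·52 + 4·5 = 244.2
Lowest: P10 at 136.4.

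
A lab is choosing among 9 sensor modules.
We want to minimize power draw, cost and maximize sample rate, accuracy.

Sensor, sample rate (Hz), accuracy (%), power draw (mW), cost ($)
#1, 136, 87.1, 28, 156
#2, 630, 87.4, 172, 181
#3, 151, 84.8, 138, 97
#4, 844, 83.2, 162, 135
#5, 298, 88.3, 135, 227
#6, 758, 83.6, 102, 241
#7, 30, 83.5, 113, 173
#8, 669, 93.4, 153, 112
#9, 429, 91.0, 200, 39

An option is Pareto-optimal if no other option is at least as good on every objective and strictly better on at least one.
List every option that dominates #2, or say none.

#8: sample rate 669≥630, accuracy 93.4≥87.4, power draw 153≤172, cost 112≤181 — dominates #2.
Others (#1, #3, #4, #5, #6, #7, #9) are each worse than #2 on at least one objective.

#8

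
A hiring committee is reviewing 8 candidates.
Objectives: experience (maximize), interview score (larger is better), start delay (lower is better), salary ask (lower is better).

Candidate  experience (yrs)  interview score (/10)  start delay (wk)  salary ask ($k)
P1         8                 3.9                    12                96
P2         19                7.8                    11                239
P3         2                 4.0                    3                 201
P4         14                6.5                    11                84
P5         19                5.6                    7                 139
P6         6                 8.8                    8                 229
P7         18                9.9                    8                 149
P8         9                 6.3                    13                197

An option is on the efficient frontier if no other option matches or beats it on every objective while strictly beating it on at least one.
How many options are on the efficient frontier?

5

P1: dominated by P4 (experience 14≥8, interview score 6.5≥3.9, start delay 11≤12, salary ask 84≤96).
P2: not dominated.
P3: not dominated (best start delay).
P4: not dominated (best salary ask).
P5: not dominated.
P6: dominated by P7 (experience 18≥6, interview score 9.9≥8.8, start delay 8≤8, salary ask 149≤229).
P7: not dominated (best interview score).
P8: dominated by P4 (experience 14≥9, interview score 6.5≥6.3, start delay 11≤13, salary ask 84≤197).
Pareto-optimal: P2, P3, P4, P5, P7 → 5.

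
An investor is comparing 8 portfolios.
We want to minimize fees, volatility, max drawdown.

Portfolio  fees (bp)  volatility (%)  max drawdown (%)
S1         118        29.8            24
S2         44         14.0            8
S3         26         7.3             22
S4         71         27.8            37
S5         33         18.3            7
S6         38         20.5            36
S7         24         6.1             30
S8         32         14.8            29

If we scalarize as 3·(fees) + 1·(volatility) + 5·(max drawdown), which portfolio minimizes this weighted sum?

S5

S1: 3·118 + 1·29.8 + 5·24 = 503.8
S2: 3·44 + 1·14.0 + 5·8 = 186.0
S3: 3·26 + 1·7.3 + 5·22 = 195.3
S4: 3·71 + 1·27.8 + 5·37 = 425.8
S5: 3·33 + 1·18.3 + 5·7 = 152.3
S6: 3·38 + 1·20.5 + 5·36 = 314.5
S7: 3·24 + 1·6.1 + 5·30 = 228.1
S8: 3·32 + 1·14.8 + 5·29 = 255.8
Lowest: S5 at 152.3.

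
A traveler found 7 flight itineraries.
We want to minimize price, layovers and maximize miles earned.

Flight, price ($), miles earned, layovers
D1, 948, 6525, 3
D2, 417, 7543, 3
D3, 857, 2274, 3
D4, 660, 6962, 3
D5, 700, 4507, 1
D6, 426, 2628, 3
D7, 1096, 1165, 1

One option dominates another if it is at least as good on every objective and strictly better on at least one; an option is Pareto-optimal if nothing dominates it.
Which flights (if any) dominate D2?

D1: worse on price (948 vs 417).
D3: worse on price (857 vs 417).
D4: worse on price (660 vs 417).
D5: worse on price (700 vs 417).
D6: worse on price (426 vs 417).
D7: worse on price (1096 vs 417).
No option dominates D2.

none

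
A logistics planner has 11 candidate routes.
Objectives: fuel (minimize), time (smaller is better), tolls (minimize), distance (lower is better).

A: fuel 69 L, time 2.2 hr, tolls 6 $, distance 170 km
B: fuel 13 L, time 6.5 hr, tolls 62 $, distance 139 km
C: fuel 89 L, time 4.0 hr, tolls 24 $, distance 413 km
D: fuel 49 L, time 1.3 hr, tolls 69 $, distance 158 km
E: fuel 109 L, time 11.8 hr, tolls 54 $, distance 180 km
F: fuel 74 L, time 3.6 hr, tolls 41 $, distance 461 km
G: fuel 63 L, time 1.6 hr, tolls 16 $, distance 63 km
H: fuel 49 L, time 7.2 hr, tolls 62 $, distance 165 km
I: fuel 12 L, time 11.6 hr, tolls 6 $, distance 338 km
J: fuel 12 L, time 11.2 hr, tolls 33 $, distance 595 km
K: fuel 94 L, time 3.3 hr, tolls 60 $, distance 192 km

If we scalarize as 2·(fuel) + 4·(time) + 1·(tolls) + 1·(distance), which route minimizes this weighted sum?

G

A: 2·69 + 4·2.2 + 1·6 + 1·170 = 322.8
B: 2·13 + 4·6.5 + 1·62 + 1·139 = 253.0
C: 2·89 + 4·4.0 + 1·24 + 1·413 = 631.0
D: 2·49 + 4·1.3 + 1·69 + 1·158 = 330.2
E: 2·109 + 4·11.8 + 1·54 + 1·180 = 499.2
F: 2·74 + 4·3.6 + 1·41 + 1·461 = 664.4
G: 2·63 + 4·1.6 + 1·16 + 1·63 = 211.4
H: 2·49 + 4·7.2 + 1·62 + 1·165 = 353.8
I: 2·12 + 4·11.6 + 1·6 + 1·338 = 414.4
J: 2·12 + 4·11.2 + 1·33 + 1·595 = 696.8
K: 2·94 + 4·3.3 + 1·60 + 1·192 = 453.2
Lowest: G at 211.4.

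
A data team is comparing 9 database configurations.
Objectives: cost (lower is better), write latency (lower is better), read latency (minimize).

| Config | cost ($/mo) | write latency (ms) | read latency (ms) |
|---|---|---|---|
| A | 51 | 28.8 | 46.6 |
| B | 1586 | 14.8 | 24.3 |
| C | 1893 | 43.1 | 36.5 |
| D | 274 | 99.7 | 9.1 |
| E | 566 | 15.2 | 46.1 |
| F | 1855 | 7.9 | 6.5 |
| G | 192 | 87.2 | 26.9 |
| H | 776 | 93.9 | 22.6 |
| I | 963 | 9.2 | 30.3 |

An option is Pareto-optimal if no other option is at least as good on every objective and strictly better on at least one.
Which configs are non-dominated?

A, B, D, E, F, G, H, I

A: not dominated (best cost).
B: not dominated.
C: dominated by B (cost 1586≤1893, write latency 14.8≤43.1, read latency 24.3≤36.5).
D: not dominated.
E: not dominated.
F: not dominated (best write latency).
G: not dominated.
H: not dominated.
I: not dominated.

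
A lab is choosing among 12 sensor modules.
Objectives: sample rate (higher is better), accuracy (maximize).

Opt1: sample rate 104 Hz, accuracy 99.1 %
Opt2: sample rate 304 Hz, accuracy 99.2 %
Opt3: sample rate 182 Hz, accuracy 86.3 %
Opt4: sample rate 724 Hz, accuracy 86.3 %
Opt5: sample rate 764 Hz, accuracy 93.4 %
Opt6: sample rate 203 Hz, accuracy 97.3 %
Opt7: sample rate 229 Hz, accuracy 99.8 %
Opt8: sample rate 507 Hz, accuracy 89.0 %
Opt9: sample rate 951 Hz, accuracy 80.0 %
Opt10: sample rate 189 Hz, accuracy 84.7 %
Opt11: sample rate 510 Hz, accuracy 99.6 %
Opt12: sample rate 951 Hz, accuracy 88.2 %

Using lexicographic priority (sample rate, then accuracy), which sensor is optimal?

Opt12

First maximize sample rate: best is 951, kept {Opt9, Opt12}.
Then maximize accuracy: best is 88.2, kept {Opt12}.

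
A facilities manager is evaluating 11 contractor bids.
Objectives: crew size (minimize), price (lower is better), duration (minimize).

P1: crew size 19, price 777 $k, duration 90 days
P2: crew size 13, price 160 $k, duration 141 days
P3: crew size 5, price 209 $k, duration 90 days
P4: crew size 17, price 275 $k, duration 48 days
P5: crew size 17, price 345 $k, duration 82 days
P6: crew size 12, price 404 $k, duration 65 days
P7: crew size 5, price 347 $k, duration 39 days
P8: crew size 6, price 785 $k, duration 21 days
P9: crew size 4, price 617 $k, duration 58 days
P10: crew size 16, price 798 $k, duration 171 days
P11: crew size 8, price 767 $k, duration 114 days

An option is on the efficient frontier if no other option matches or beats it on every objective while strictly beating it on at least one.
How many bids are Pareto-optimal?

P1: dominated by P3 (crew size 5≤19, price 209≤777, duration 90≤90).
P2: not dominated (best price).
P3: not dominated.
P4: not dominated.
P5: dominated by P4 (crew size 17≤17, price 275≤345, duration 48≤82).
P6: dominated by P7 (crew size 5≤12, price 347≤404, duration 39≤65).
P7: not dominated.
P8: not dominated (best duration).
P9: not dominated (best crew size).
P10: dominated by P2 (crew size 13≤16, price 160≤798, duration 141≤171).
P11: dominated by P3 (crew size 5≤8, price 209≤767, duration 90≤114).
Pareto-optimal: P2, P3, P4, P7, P8, P9 → 6.

6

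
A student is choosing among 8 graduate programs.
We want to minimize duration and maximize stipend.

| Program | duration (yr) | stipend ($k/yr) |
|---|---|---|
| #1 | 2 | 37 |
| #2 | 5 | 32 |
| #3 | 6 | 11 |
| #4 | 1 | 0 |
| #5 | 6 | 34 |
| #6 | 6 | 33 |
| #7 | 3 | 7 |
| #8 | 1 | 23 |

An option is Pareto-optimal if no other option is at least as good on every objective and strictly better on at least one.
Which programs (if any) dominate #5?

#1

#1: duration 2≤6, stipend 37≥34 — dominates #5.
Others (#2, #3, #4, #6, #7, #8) are each worse than #5 on at least one objective.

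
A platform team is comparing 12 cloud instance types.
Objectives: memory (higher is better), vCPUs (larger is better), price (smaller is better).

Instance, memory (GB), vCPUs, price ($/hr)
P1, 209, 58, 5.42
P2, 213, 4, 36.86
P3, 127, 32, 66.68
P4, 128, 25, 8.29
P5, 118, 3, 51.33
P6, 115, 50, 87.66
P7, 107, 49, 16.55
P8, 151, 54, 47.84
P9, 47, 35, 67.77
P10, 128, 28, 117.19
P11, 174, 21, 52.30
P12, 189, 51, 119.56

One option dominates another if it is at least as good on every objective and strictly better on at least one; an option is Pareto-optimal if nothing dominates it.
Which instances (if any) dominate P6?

P1: memory 209≥115, vCPUs 58≥50, price 5.42≤87.66 — dominates P6.
P8: memory 151≥115, vCPUs 54≥50, price 47.84≤87.66 — dominates P6.
Others (P2, P3, P4, P5, P7, P9, P10, P11, P12) are each worse than P6 on at least one objective.

P1, P8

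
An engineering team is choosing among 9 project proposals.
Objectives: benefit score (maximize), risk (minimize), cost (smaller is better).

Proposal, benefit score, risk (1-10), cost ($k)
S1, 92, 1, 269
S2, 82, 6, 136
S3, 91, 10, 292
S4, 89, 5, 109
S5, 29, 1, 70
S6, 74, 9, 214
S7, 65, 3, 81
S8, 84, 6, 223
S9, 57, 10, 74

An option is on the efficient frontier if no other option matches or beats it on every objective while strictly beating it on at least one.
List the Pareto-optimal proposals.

S1, S4, S5, S7, S9

S1: not dominated (best benefit score).
S2: dominated by S4 (benefit score 89≥82, risk 5≤6, cost 109≤136).
S3: dominated by S1 (benefit score 92≥91, risk 1≤10, cost 269≤292).
S4: not dominated.
S5: not dominated (best cost).
S6: dominated by S2 (benefit score 82≥74, risk 6≤9, cost 136≤214).
S7: not dominated.
S8: dominated by S4 (benefit score 89≥84, risk 5≤6, cost 109≤223).
S9: not dominated.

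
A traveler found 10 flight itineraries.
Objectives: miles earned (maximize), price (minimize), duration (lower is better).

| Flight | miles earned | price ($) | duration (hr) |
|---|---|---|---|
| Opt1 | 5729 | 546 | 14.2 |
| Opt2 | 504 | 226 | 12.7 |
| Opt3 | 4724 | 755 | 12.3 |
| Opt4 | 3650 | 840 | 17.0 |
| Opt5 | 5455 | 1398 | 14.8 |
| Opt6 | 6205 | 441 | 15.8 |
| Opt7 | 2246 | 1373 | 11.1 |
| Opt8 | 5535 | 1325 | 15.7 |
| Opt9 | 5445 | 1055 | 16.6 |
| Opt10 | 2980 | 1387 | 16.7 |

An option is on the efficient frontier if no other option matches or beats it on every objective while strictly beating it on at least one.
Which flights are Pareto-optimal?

Opt1, Opt2, Opt3, Opt6, Opt7

Opt1: not dominated.
Opt2: not dominated (best price).
Opt3: not dominated.
Opt4: dominated by Opt1 (miles earned 5729≥3650, price 546≤840, duration 14.2≤17.0).
Opt5: dominated by Opt1 (miles earned 5729≥5455, price 546≤1398, duration 14.2≤14.8).
Opt6: not dominated (best miles earned).
Opt7: not dominated (best duration).
Opt8: dominated by Opt1 (miles earned 5729≥5535, price 546≤1325, duration 14.2≤15.7).
Opt9: dominated by Opt1 (miles earned 5729≥5445, price 546≤1055, duration 14.2≤16.6).
Opt10: dominated by Opt1 (miles earned 5729≥2980, price 546≤1387, duration 14.2≤16.7).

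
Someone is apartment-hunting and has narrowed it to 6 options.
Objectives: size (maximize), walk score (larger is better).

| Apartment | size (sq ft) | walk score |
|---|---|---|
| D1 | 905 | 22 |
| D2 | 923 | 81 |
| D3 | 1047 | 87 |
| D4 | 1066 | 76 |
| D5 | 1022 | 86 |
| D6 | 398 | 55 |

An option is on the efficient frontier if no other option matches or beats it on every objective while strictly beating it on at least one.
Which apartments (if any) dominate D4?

D1: worse on size (905 vs 1066).
D2: worse on size (923 vs 1066).
D3: worse on size (1047 vs 1066).
D5: worse on size (1022 vs 1066).
D6: worse on size (398 vs 1066).
No option dominates D4.

none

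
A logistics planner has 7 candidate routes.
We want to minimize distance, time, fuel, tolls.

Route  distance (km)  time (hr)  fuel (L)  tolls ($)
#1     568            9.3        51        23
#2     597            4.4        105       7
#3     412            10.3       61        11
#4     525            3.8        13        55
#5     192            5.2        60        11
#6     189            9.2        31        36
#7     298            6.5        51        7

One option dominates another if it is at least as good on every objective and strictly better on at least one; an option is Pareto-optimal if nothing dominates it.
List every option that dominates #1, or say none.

#7

#7: distance 298≤568, time 6.5≤9.3, fuel 51≤51, tolls 7≤23 — dominates #1.
Others (#2, #3, #4, #5, #6) are each worse than #1 on at least one objective.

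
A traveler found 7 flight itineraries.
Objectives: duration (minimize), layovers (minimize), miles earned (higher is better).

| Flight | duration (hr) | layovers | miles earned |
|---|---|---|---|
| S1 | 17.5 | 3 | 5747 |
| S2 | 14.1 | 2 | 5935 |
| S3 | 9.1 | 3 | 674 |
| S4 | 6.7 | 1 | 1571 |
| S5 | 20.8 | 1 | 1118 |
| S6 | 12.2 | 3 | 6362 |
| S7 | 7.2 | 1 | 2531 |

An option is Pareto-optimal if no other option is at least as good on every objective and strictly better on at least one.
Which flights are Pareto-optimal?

S2, S4, S6, S7

S1: dominated by S2 (duration 14.1≤17.5, layovers 2≤3, miles earned 5935≥5747).
S2: not dominated.
S3: dominated by S4 (duration 6.7≤9.1, layovers 1≤3, miles earned 1571≥674).
S4: not dominated (best duration).
S5: dominated by S4 (duration 6.7≤20.8, layovers 1≤1, miles earned 1571≥1118).
S6: not dominated (best miles earned).
S7: not dominated.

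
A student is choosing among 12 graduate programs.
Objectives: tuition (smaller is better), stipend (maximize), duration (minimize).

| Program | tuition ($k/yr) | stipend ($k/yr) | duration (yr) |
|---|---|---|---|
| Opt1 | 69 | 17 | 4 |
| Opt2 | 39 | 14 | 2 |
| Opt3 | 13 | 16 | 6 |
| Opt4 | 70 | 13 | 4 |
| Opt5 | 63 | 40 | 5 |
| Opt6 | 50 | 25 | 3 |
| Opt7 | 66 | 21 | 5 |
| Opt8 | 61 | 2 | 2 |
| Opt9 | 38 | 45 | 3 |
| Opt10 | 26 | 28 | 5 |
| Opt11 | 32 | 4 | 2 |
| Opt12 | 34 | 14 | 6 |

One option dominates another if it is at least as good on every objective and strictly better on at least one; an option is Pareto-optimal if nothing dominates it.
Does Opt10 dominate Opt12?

Opt10 vs Opt12: tuition 26≤34, stipend 28≥14, duration 5≤6 — Opt10 is at least as good on every objective with at least one strict improvement.

Yes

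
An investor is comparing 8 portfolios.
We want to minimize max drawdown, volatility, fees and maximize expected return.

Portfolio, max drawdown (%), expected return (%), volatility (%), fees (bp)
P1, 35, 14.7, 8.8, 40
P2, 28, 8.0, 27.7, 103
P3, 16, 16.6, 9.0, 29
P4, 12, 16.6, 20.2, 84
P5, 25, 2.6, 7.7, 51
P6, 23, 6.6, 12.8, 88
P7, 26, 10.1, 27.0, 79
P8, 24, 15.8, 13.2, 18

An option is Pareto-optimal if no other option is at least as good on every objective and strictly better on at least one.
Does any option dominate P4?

No

P1: worse on max drawdown (35 vs 12).
P2: worse on max drawdown (28 vs 12).
P3: worse on max drawdown (16 vs 12).
P5: worse on max drawdown (25 vs 12).
P6: worse on max drawdown (23 vs 12).
P7: worse on max drawdown (26 vs 12).
P8: worse on max drawdown (24 vs 12).
No option is at least as good as P4 on every objective and strictly better on one.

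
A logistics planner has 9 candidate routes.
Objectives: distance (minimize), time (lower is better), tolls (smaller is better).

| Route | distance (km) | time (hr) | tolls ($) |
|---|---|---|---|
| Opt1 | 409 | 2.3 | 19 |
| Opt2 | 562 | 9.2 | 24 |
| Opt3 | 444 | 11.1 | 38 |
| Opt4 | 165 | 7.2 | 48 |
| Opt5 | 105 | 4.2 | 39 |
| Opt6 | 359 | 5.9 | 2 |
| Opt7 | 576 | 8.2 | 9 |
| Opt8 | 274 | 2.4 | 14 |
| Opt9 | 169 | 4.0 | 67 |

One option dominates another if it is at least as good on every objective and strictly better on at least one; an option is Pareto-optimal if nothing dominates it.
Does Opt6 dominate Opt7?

Opt6 vs Opt7: distance 359≤576, time 5.9≤8.2, tolls 2≤9 — Opt6 is at least as good on every objective with at least one strict improvement.

Yes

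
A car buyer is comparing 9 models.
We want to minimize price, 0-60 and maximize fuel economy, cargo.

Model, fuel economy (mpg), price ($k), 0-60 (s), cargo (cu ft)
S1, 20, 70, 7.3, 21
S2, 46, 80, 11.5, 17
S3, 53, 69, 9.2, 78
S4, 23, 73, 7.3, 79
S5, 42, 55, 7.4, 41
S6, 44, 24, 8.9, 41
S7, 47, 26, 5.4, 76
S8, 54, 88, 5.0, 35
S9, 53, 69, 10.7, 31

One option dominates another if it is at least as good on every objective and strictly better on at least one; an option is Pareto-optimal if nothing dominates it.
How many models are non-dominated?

S1: dominated by S7 (fuel economy 47≥20, price 26≤70, 0-60 5.4≤7.3, cargo 76≥21).
S2: dominated by S3 (fuel economy 53≥46, price 69≤80, 0-60 9.2≤11.5, cargo 78≥17).
S3: not dominated.
S4: not dominated (best cargo).
S5: dominated by S7 (fuel economy 47≥42, price 26≤55, 0-60 5.4≤7.4, cargo 76≥41).
S6: not dominated (best price).
S7: not dominated.
S8: not dominated (best fuel economy).
S9: dominated by S3 (fuel economy 53≥53, price 69≤69, 0-60 9.2≤10.7, cargo 78≥31).
Pareto-optimal: S3, S4, S6, S7, S8 → 5.

5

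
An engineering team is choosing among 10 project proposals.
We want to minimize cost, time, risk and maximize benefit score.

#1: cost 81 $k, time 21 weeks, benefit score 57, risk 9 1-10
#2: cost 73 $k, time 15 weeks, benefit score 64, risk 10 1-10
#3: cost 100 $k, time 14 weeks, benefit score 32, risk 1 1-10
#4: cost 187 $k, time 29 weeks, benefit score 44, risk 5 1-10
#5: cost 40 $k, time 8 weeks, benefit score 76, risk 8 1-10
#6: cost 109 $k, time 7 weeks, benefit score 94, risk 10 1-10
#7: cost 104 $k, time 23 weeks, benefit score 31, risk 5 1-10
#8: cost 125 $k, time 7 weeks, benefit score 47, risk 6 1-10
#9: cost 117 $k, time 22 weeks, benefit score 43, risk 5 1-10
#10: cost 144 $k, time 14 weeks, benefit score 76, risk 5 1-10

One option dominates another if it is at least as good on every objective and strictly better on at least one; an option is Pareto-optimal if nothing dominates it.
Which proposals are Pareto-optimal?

#3, #5, #6, #8, #9, #10

#1: dominated by #5 (cost 40≤81, time 8≤21, benefit score 76≥57, risk 8≤9).
#2: dominated by #5 (cost 40≤73, time 8≤15, benefit score 76≥64, risk 8≤10).
#3: not dominated (best risk).
#4: dominated by #10 (cost 144≤187, time 14≤29, benefit score 76≥44, risk 5≤5).
#5: not dominated (best cost).
#6: not dominated (best benefit score).
#7: dominated by #3 (cost 100≤104, time 14≤23, benefit score 32≥31, risk 1≤5).
#8: not dominated.
#9: not dominated.
#10: not dominated.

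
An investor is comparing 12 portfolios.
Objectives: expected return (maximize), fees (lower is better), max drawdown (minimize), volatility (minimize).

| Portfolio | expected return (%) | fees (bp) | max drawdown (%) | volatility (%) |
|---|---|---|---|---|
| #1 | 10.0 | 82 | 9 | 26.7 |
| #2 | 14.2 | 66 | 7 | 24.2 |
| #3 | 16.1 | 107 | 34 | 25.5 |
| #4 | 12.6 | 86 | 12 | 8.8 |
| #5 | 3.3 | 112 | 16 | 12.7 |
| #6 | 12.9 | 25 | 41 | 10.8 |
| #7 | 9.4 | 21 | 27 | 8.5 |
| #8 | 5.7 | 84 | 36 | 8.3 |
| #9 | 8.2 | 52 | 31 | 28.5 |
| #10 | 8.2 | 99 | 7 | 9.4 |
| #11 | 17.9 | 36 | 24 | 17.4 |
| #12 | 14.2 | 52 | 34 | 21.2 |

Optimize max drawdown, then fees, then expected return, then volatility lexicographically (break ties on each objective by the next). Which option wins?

#2

First minimize max drawdown: best is 7, kept {#2, #10}.
Then minimize fees: best is 66, kept {#2}.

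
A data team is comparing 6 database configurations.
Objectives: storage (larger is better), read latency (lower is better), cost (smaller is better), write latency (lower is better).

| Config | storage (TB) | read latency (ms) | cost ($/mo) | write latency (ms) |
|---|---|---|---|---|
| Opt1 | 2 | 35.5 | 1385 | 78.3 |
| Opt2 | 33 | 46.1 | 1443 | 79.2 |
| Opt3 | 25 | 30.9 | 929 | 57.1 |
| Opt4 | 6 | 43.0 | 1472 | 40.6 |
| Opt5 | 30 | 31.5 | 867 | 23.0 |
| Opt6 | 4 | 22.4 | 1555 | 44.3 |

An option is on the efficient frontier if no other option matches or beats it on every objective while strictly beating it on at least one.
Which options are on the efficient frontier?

Opt1: dominated by Opt3 (storage 25≥2, read latency 30.9≤35.5, cost 929≤1385, write latency 57.1≤78.3).
Opt2: not dominated (best storage).
Opt3: not dominated.
Opt4: dominated by Opt5 (storage 30≥6, read latency 31.5≤43.0, cost 867≤1472, write latency 23.0≤40.6).
Opt5: not dominated (best cost).
Opt6: not dominated (best read latency).

Opt2, Opt3, Opt5, Opt6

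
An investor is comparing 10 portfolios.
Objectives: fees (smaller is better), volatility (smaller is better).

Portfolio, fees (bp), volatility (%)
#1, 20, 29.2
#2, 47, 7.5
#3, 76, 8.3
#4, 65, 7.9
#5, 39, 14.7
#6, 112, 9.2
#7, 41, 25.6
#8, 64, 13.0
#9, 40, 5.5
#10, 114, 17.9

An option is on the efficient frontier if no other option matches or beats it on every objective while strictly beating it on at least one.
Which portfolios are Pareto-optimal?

#1: not dominated (best fees).
#2: dominated by #9 (fees 40≤47, volatility 5.5≤7.5).
#3: dominated by #2 (fees 47≤76, volatility 7.5≤8.3).
#4: dominated by #2 (fees 47≤65, volatility 7.5≤7.9).
#5: not dominated.
#6: dominated by #2 (fees 47≤112, volatility 7.5≤9.2).
#7: dominated by #5 (fees 39≤41, volatility 14.7≤25.6).
#8: dominated by #2 (fees 47≤64, volatility 7.5≤13.0).
#9: not dominated (best volatility).
#10: dominated by #2 (fees 47≤114, volatility 7.5≤17.9).

#1, #5, #9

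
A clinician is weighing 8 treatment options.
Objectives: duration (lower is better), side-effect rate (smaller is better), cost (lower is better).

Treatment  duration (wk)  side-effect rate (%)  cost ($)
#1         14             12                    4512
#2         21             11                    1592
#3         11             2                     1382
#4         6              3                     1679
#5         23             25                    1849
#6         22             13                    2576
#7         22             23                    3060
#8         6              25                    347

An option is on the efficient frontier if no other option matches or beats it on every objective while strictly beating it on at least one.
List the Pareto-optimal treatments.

#1: dominated by #3 (duration 11≤14, side-effect rate 2≤12, cost 1382≤4512).
#2: dominated by #3 (duration 11≤21, side-effect rate 2≤11, cost 1382≤1592).
#3: not dominated (best side-effect rate).
#4: not dominated.
#5: dominated by #2 (duration 21≤23, side-effect rate 11≤25, cost 1592≤1849).
#6: dominated by #2 (duration 21≤22, side-effect rate 11≤13, cost 1592≤2576).
#7: dominated by #2 (duration 21≤22, side-effect rate 11≤23, cost 1592≤3060).
#8: not dominated (best cost).

#3, #4, #8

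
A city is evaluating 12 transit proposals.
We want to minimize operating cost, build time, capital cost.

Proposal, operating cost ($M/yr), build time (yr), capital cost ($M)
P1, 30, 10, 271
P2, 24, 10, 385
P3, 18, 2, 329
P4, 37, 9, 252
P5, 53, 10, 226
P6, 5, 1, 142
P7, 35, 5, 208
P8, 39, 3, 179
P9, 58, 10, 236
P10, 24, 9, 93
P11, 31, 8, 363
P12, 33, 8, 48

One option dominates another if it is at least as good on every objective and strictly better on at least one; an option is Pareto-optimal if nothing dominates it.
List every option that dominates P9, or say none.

P5: operating cost 53≤58, build time 10≤10, capital cost 226≤236 — dominates P9.
P6: operating cost 5≤58, build time 1≤10, capital cost 142≤236 — dominates P9.
P7: operating cost 35≤58, build time 5≤10, capital cost 208≤236 — dominates P9.
P8: operating cost 39≤58, build time 3≤10, capital cost 179≤236 — dominates P9.
P10: operating cost 24≤58, build time 9≤10, capital cost 93≤236 — dominates P9.
P12: operating cost 33≤58, build time 8≤10, capital cost 48≤236 — dominates P9.
Others (P1, P2, P3, P4, P11) are each worse than P9 on at least one objective.

P5, P6, P7, P8, P10, P12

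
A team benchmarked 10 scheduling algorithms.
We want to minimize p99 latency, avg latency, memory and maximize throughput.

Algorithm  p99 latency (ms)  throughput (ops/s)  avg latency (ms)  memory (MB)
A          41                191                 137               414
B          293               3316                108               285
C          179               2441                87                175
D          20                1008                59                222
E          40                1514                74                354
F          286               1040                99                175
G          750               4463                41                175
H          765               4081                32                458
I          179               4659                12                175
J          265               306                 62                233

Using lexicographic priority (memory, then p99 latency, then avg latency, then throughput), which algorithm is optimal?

First minimize memory: best is 175, kept {C, F, G, I}.
Then minimize p99 latency: best is 179, kept {C, I}.
Then minimize avg latency: best is 12, kept {I}.

I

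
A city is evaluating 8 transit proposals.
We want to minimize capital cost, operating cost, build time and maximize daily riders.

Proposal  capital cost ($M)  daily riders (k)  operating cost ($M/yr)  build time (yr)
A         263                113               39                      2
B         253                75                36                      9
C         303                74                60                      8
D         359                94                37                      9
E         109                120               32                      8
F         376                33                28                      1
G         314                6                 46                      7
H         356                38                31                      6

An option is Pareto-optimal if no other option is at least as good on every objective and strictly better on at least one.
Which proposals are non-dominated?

A, E, F, H

A: not dominated.
B: dominated by E (capital cost 109≤253, daily riders 120≥75, operating cost 32≤36, build time 8≤9).
C: dominated by A (capital cost 263≤303, daily riders 113≥74, operating cost 39≤60, build time 2≤8).
D: dominated by E (capital cost 109≤359, daily riders 120≥94, operating cost 32≤37, build time 8≤9).
E: not dominated (best capital cost).
F: not dominated (best operating cost).
G: dominated by A (capital cost 263≤314, daily riders 113≥6, operating cost 39≤46, build time 2≤7).
H: not dominated.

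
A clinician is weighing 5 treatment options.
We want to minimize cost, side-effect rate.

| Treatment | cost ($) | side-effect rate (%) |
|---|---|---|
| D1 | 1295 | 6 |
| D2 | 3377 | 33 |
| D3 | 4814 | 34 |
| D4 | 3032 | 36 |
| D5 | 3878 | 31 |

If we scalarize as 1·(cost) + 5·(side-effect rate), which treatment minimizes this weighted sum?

D1: 1·1295 + 5·6 = 1325
D2: 1·3377 + 5·33 = 3542
D3: 1·4814 + 5·34 = 4984
D4: 1·3032 + 5·36 = 3212
D5: 1·3878 + 5·31 = 4033
Lowest: D1 at 1325.

D1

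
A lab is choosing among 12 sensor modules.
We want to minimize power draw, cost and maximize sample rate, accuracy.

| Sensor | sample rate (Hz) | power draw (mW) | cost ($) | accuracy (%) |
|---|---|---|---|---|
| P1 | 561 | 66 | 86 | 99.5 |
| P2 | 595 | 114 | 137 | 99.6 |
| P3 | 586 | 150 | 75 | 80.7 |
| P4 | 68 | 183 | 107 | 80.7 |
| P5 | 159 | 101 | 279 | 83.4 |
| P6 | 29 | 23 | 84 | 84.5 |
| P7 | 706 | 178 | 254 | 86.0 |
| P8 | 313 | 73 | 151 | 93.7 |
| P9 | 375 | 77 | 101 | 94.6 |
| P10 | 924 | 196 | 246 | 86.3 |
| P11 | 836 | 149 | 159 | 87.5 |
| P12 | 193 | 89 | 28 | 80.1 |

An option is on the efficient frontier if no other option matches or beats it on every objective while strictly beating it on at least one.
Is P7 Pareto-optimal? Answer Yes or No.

No

P11 vs P7: sample rate 836≥706, power draw 149≤178, cost 159≤254, accuracy 87.5≥86.0 — P11 is at least as good on every objective and strictly better on at least one, so P11 dominates P7.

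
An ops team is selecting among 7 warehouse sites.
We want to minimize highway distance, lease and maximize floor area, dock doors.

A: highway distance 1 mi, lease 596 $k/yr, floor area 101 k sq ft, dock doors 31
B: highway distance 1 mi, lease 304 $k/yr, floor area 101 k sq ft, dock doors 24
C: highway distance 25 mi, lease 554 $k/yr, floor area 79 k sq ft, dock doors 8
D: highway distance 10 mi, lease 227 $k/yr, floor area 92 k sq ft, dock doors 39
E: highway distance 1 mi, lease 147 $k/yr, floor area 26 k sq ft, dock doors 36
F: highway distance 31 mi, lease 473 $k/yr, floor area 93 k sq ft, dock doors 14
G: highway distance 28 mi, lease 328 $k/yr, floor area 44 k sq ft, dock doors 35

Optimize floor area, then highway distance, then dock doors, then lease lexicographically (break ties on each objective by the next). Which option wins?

First maximize floor area: best is 101, kept {A, B}.
Then minimize highway distance: best is 1, kept {A, B}.
Then maximize dock doors: best is 31, kept {A}.

A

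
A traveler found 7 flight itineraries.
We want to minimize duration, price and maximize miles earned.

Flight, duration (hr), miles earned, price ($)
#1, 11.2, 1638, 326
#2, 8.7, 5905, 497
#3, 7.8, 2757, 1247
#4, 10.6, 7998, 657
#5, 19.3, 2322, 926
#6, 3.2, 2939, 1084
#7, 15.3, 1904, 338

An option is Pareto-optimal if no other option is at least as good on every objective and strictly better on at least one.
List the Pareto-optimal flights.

#1, #2, #4, #6, #7

#1: not dominated (best price).
#2: not dominated.
#3: dominated by #6 (duration 3.2≤7.8, miles earned 2939≥2757, price 1084≤1247).
#4: not dominated (best miles earned).
#5: dominated by #2 (duration 8.7≤19.3, miles earned 5905≥2322, price 497≤926).
#6: not dominated (best duration).
#7: not dominated.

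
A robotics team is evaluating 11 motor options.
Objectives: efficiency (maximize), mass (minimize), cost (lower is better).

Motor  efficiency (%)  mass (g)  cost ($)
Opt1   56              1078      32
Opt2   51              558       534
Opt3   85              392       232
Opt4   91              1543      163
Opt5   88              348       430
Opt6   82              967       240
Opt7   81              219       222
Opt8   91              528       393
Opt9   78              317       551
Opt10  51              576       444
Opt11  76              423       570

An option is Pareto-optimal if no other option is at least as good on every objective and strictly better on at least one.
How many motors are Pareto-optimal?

Opt1: not dominated (best cost).
Opt2: dominated by Opt3 (efficiency 85≥51, mass 392≤558, cost 232≤534).
Opt3: not dominated.
Opt4: not dominated.
Opt5: not dominated.
Opt6: dominated by Opt3 (efficiency 85≥82, mass 392≤967, cost 232≤240).
Opt7: not dominated (best mass).
Opt8: not dominated.
Opt9: dominated by Opt7 (efficiency 81≥78, mass 219≤317, cost 222≤551).
Opt10: dominated by Opt3 (efficiency 85≥51, mass 392≤576, cost 232≤444).
Opt11: dominated by Opt3 (efficiency 85≥76, mass 392≤423, cost 232≤570).
Pareto-optimal: Opt1, Opt3, Opt4, Opt5, Opt7, Opt8 → 6.

6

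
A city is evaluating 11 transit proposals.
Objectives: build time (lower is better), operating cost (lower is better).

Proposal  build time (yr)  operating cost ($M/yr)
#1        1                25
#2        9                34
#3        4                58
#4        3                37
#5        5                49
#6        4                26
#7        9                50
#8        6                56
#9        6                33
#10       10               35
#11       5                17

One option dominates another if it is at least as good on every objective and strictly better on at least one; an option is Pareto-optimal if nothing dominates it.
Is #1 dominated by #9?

No

#9 vs #1: #9 is worse on build time (6 vs 1), so it does not dominate #1.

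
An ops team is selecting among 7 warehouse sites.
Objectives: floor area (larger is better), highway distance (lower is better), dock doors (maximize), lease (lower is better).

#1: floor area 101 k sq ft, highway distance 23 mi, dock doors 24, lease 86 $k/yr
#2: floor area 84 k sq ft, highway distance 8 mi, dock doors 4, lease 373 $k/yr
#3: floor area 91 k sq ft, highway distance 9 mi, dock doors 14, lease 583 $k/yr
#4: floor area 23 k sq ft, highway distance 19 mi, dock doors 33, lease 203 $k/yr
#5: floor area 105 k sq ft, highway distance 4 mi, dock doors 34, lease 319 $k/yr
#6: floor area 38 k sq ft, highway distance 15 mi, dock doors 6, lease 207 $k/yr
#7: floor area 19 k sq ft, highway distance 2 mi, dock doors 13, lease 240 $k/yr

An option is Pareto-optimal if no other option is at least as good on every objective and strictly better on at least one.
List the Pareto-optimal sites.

#1, #4, #5, #6, #7

#1: not dominated (best lease).
#2: dominated by #5 (floor area 105≥84, highway distance 4≤8, dock doors 34≥4, lease 319≤373).
#3: dominated by #5 (floor area 105≥91, highway distance 4≤9, dock doors 34≥14, lease 319≤583).
#4: not dominated.
#5: not dominated (best floor area).
#6: not dominated.
#7: not dominated (best highway distance).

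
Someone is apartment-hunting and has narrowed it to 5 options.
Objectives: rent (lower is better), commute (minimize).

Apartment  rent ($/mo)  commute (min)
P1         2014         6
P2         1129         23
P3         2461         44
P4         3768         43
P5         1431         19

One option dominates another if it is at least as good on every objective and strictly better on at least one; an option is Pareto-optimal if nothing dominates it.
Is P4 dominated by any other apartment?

Yes

P1 vs P4: rent 2014≤3768, commute 6≤43 — P1 is at least as good on every objective and strictly better on at least one, so P1 dominates P4.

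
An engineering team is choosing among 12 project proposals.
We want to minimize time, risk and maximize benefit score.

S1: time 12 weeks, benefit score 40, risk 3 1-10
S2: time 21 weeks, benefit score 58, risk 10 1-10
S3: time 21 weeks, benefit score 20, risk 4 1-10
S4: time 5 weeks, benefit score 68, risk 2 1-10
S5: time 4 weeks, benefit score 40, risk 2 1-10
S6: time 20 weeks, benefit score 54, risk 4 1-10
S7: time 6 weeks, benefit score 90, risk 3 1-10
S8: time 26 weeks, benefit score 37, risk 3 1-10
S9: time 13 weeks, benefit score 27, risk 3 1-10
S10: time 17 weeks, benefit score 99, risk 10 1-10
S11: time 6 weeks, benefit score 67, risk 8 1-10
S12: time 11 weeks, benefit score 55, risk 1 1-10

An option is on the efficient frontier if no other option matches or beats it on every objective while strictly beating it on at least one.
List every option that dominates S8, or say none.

S1: time 12≤26, benefit score 40≥37, risk 3≤3 — dominates S8.
S4: time 5≤26, benefit score 68≥37, risk 2≤3 — dominates S8.
S5: time 4≤26, benefit score 40≥37, risk 2≤3 — dominates S8.
S7: time 6≤26, benefit score 90≥37, risk 3≤3 — dominates S8.
S12: time 11≤26, benefit score 55≥37, risk 1≤3 — dominates S8.
Others (S2, S3, S6, S9, S10, S11) are each worse than S8 on at least one objective.

S1, S4, S5, S7, S12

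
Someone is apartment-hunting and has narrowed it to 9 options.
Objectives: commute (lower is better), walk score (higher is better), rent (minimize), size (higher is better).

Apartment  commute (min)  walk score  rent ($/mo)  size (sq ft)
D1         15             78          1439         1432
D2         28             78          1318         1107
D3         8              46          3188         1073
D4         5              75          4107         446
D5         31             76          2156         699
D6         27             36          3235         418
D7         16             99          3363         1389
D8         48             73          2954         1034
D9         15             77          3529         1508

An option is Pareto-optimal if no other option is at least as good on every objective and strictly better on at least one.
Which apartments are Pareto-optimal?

D1: not dominated.
D2: not dominated (best rent).
D3: not dominated.
D4: not dominated (best commute).
D5: dominated by D1 (commute 15≤31, walk score 78≥76, rent 1439≤2156, size 1432≥699).
D6: dominated by D1 (commute 15≤27, walk score 78≥36, rent 1439≤3235, size 1432≥418).
D7: not dominated (best walk score).
D8: dominated by D1 (commute 15≤48, walk score 78≥73, rent 1439≤2954, size 1432≥1034).
D9: not dominated (best size).

D1, D2, D3, D4, D7, D9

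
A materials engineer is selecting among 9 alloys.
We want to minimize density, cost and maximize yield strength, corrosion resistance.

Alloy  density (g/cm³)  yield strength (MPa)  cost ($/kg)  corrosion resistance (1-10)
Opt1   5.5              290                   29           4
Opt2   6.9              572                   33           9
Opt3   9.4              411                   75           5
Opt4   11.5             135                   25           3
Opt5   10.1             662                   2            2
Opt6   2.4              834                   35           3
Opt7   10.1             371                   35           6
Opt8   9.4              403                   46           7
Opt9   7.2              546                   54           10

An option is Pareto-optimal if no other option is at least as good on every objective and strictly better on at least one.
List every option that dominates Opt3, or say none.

Opt2: density 6.9≤9.4, yield strength 572≥411, cost 33≤75, corrosion resistance 9≥5 — dominates Opt3.
Opt9: density 7.2≤9.4, yield strength 546≥411, cost 54≤75, corrosion resistance 10≥5 — dominates Opt3.
Others (Opt1, Opt4, Opt5, Opt6, Opt7, Opt8) are each worse than Opt3 on at least one objective.

Opt2, Opt9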